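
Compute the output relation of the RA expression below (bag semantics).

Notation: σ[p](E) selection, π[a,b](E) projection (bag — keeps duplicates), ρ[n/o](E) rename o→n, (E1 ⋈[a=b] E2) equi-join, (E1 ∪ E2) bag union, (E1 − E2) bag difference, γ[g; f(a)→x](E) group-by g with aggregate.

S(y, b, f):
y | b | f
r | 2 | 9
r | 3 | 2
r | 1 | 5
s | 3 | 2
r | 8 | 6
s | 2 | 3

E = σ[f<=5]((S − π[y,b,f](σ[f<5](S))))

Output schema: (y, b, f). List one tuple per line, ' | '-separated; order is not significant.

Subexpression sizes:
  S → 6
  S → 6
  σ[f<5](S) → 3
  π[y,b,f](σ[f<5](S)) → 3
  (S − π[y,b,f](σ[f<5](S))) → 3
  σ[f<=5]((S − π[y,b,f](σ[f<5](S)))) → 1

== RESULT ==
y | b | f
r | 1 | 5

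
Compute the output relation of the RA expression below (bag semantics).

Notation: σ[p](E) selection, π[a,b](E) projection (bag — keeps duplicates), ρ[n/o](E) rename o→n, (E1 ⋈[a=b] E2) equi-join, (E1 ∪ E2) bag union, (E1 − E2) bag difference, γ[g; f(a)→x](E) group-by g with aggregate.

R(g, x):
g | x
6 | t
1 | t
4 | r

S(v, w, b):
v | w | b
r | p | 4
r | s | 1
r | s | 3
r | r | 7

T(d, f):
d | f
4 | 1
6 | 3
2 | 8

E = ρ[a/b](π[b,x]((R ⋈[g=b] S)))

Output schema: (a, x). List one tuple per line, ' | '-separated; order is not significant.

Per-node cardinality:
  R → 3
  S → 4
  (R ⋈[g=b] S) → 2
  π[b,x]((R ⋈[g=b] S)) → 2
  ρ[a/b](π[b,x]((R ⋈[g=b] S))) → 2

== RESULT ==
a | x
1 | t
4 | r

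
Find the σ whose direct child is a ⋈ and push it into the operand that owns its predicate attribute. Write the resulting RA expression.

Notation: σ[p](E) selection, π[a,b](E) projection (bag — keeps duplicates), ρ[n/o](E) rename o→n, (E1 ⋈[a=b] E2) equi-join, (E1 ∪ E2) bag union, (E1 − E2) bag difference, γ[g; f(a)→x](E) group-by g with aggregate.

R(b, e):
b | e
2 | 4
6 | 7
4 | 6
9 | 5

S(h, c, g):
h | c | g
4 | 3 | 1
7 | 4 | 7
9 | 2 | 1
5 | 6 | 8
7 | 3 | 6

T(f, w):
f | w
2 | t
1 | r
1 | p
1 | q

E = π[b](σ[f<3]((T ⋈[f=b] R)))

σ filters on f, owned by the left side.
E' = π[b]((σ[f<3](T) ⋈[f=b] R))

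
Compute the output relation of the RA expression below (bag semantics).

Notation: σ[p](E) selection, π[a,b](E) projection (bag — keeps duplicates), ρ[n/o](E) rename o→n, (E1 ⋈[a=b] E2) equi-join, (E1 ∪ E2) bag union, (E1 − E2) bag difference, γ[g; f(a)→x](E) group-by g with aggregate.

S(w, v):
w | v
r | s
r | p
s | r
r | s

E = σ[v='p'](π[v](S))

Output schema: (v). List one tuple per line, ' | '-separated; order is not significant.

Subexpression sizes:
  S → 4
  π[v](S) → 4
  σ[v='p'](π[v](S)) → 1

== RESULT ==
v
p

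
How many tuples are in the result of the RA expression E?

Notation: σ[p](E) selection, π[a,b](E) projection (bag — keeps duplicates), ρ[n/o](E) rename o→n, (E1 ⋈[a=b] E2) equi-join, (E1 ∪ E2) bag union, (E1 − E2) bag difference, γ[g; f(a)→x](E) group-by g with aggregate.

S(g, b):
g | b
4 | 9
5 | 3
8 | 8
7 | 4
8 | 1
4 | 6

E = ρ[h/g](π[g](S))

Subexpression sizes:
  S → 6
  π[g](S) → 6
  ρ[h/g](π[g](S)) → 6

|E| = 6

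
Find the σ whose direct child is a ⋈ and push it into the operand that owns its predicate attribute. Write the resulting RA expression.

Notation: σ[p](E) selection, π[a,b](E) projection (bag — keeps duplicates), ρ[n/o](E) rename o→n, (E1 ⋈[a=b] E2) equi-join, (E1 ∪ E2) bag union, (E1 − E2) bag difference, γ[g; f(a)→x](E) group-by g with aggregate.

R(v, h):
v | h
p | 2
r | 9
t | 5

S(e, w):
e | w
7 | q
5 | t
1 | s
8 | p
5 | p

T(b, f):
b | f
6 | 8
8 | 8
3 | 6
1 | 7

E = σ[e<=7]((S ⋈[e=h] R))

σ filters on e, owned by the left side.
E' = (σ[e<=7](S) ⋈[e=h] R)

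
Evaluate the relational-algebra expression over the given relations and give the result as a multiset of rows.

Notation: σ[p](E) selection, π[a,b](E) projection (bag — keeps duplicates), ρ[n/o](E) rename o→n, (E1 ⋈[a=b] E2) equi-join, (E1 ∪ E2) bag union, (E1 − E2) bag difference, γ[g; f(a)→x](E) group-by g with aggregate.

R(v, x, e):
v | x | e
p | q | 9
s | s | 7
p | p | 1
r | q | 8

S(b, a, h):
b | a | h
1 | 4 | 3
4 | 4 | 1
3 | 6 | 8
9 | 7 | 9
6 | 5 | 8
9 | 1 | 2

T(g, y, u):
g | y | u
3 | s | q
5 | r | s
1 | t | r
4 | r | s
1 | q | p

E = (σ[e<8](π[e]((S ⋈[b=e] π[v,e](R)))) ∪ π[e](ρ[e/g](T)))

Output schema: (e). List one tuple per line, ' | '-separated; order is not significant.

Per-node cardinality:
  S → 6
  R → 4
  π[v,e](R) → 4
  (S ⋈[b=e] π[v,e](R)) → 3
  π[e]((S ⋈[b=e] π[v,e](R))) → 3
  σ[e<8](π[e]((S ⋈[b=e] π[v,e](R)))) → 1
  T → 5
  ρ[e/g](T) → 5
  π[e](ρ[e/g](T)) → 5
  (σ[e<8](π[e]((S ⋈[b=e] π[v,e](R)))) ∪ π[e](ρ[e/g](T))) → 6

== RESULT ==
e
1
1
1
3
4
5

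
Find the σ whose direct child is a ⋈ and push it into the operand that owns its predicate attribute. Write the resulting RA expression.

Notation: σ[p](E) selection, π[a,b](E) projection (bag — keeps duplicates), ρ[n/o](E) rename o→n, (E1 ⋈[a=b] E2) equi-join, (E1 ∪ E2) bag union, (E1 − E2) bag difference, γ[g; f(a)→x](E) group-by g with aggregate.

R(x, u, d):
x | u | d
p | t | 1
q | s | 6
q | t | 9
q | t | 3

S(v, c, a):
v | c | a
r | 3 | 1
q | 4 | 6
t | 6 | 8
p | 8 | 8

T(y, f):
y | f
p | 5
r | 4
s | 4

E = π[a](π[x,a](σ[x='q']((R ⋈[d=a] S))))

σ filters on x, owned by the left side.
E' = π[a](π[x,a]((σ[x='q'](R) ⋈[d=a] S)))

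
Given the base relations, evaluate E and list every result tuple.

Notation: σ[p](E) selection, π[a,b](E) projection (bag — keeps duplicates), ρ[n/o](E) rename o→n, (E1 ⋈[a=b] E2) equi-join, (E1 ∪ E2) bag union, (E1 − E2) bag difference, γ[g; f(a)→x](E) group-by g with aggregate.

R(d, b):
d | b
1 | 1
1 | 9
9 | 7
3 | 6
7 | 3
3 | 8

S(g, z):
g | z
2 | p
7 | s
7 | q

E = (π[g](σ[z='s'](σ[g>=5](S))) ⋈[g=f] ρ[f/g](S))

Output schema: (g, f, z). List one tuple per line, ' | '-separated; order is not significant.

Per-node cardinality:
  S → 3
  σ[g>=5](S) → 2
  σ[z='s'](σ[g>=5](S)) → 1
  π[g](σ[z='s'](σ[g>=5](S))) → 1
  S → 3
  ρ[f/g](S) → 3
  (π[g](σ[z='s'](σ[g>=5](S))) ⋈[g=f] ρ[f/g](S)) → 2

== RESULT ==
g | f | z
7 | 7 | q
7 | 7 | s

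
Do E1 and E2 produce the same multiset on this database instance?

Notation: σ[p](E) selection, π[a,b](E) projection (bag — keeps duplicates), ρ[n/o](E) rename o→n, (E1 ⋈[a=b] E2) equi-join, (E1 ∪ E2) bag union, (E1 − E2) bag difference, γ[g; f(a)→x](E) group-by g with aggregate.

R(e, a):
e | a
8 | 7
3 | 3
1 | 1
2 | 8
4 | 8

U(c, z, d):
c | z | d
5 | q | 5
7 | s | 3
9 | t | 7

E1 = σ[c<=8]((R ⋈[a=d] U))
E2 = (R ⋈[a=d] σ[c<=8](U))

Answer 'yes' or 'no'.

E1 stepwise |·|:
  R → 5
  U → 3
  (R ⋈[a=d] U) → 2
  σ[c<=8]((R ⋈[a=d] U)) → 1
E2 stepwise |·|:
  R → 5
  U → 3
  σ[c<=8](U) → 2
  (R ⋈[a=d] σ[c<=8](U)) → 1

E1 and E2 produce the same multiset:
e | a | c | z | d
3 | 3 | 7 | s | 3

yes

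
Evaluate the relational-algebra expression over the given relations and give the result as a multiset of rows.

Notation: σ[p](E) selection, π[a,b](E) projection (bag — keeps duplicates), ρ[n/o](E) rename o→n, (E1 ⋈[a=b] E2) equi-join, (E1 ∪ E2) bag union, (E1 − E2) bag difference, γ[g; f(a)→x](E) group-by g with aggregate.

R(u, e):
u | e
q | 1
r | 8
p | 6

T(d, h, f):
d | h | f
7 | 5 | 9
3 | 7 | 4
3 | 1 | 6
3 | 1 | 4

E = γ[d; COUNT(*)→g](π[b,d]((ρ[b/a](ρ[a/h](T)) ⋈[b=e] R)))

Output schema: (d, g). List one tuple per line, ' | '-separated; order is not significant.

Per-node cardinality:
  T → 4
  ρ[a/h](T) → 4
  ρ[b/a](ρ[a/h](T)) → 4
  R → 3
  (ρ[b/a](ρ[a/h](T)) ⋈[b=e] R) → 2
  π[b,d]((ρ[b/a](ρ[a/h](T)) ⋈[b=e] R)) → 2
  γ[d; COUNT(*)→g](π[b,d]((ρ[b/a](ρ[a/h](T)) ⋈[b=e] R))) → 1

== RESULT ==
d | g
3 | 2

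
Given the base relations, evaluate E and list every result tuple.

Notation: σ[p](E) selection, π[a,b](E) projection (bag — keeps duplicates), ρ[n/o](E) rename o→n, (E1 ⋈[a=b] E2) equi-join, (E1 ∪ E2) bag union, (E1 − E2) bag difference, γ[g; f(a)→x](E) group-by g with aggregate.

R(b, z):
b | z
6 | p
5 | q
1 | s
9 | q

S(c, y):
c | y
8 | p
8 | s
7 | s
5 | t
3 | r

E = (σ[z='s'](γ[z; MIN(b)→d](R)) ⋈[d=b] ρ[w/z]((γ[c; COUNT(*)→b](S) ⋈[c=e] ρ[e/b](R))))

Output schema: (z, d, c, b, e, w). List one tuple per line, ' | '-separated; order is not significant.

Subexpression sizes:
  R → 4
  γ[z; MIN(b)→d](R) → 3
  σ[z='s'](γ[z; MIN(b)→d](R)) → 1
  S → 5
  γ[c; COUNT(*)→b](S) → 4
  R → 4
  ρ[e/b](R) → 4
  (γ[c; COUNT(*)→b](S) ⋈[c=e] ρ[e/b](R)) → 1
  ρ[w/z]((γ[c; COUNT(*)→b](S) ⋈[c=e] ρ[e/b](R))) → 1
  (σ[z='s'](γ[z; MIN(b)→d](R)) ⋈[d=b] ρ[w/z]((γ[c; COUNT(*)→b](S) ⋈[c=e] ρ[e/b](R)))) → 1

== RESULT ==
z | d | c | b | e | w
s | 1 | 5 | 1 | 5 | q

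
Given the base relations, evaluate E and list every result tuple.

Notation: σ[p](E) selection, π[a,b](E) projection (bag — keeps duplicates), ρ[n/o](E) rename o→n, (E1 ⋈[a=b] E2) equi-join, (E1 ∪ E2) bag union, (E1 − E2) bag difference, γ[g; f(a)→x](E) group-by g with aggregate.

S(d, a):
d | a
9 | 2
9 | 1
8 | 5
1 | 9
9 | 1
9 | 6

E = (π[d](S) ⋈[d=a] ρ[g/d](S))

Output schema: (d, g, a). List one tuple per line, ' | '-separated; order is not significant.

Subexpression sizes:
  S → 6
  π[d](S) → 6
  S → 6
  ρ[g/d](S) → 6
  (π[d](S) ⋈[d=a] ρ[g/d](S)) → 6

== RESULT ==
d | g | a
1 | 9 | 1
1 | 9 | 1
9 | 1 | 9
9 | 1 | 9
9 | 1 | 9
9 | 1 | 9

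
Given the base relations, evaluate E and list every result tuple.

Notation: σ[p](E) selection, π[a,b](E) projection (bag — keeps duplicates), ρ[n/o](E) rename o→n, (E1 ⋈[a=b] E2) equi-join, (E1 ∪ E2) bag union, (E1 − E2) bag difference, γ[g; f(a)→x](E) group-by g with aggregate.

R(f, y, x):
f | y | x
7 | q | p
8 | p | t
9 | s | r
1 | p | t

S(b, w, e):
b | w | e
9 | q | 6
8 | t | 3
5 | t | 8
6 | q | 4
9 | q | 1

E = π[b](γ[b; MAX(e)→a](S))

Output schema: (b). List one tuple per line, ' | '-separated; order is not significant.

Per-node cardinality:
  S → 5
  γ[b; MAX(e)→a](S) → 4
  π[b](γ[b; MAX(e)→a](S)) → 4

== RESULT ==
b
5
6
8
9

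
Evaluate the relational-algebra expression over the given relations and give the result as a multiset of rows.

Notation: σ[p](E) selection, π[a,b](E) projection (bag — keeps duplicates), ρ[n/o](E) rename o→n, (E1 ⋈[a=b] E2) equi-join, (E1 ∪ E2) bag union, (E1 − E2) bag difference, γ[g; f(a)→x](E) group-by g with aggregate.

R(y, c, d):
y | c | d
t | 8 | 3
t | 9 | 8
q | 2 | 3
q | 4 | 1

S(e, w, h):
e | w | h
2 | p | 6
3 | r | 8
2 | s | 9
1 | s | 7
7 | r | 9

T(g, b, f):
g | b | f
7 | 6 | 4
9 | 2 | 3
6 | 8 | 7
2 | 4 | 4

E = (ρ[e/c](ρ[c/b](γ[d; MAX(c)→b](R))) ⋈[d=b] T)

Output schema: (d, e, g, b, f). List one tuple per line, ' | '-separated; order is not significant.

Stepwise |·|:
  R → 4
  γ[d; MAX(c)→b](R) → 3
  ρ[c/b](γ[d; MAX(c)→b](R)) → 3
  ρ[e/c](ρ[c/b](γ[d; MAX(c)→b](R))) → 3
  T → 4
  (ρ[e/c](ρ[c/b](γ[d; MAX(c)→b](R))) ⋈[d=b] T) → 1

== RESULT ==
d | e | g | b | f
8 | 9 | 6 | 8 | 7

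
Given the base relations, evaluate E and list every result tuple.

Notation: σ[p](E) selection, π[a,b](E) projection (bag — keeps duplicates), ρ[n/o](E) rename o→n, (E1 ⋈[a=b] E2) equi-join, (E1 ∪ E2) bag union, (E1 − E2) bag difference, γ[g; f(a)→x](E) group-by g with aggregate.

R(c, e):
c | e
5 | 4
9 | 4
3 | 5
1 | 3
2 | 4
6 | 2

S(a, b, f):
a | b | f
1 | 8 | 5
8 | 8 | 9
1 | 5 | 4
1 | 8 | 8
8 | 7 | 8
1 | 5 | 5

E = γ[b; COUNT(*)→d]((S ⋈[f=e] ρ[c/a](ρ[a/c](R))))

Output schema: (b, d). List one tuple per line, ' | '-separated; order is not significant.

Row counts bottom-up:
  S → 6
  R → 6
  ρ[a/c](R) → 6
  ρ[c/a](ρ[a/c](R)) → 6
  (S ⋈[f=e] ρ[c/a](ρ[a/c](R))) → 5
  γ[b; COUNT(*)→d]((S ⋈[f=e] ρ[c/a](ρ[a/c](R)))) → 2

== RESULT ==
b | d
5 | 4
8 | 1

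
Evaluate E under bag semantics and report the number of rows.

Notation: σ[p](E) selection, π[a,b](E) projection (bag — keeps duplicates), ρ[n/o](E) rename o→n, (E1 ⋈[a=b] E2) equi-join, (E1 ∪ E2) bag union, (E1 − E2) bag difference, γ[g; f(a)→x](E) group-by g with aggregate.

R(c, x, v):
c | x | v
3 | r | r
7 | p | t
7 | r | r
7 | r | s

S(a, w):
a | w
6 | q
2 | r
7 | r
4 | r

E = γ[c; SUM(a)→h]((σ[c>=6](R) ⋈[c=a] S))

Subexpression sizes:
  R → 4
  σ[c>=6](R) → 3
  S → 4
  (σ[c>=6](R) ⋈[c=a] S) → 3
  γ[c; SUM(a)→h]((σ[c>=6](R) ⋈[c=a] S)) → 1

|E| = 1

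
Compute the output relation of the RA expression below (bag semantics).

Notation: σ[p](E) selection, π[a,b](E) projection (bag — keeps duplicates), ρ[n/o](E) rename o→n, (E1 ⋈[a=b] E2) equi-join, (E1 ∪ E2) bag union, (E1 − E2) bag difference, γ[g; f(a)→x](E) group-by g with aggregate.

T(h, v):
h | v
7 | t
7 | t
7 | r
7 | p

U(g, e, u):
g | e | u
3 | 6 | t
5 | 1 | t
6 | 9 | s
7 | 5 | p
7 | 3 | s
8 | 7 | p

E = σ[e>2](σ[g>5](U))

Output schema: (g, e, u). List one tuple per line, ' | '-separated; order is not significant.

Stepwise |·|:
  U → 6
  σ[g>5](U) → 4
  σ[e>2](σ[g>5](U)) → 4

== RESULT ==
g | e | u
6 | 9 | s
7 | 3 | s
7 | 5 | p
8 | 7 | p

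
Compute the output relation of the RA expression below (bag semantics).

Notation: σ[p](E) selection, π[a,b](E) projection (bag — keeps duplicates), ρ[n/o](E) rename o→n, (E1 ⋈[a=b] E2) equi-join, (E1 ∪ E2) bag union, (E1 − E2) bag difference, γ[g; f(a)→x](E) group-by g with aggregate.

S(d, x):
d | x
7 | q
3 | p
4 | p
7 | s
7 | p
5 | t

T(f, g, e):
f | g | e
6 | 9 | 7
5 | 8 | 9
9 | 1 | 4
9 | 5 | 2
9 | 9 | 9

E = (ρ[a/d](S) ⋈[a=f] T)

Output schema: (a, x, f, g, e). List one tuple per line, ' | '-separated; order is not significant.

Per-node cardinality:
  S → 6
  ρ[a/d](S) → 6
  T → 5
  (ρ[a/d](S) ⋈[a=f] T) → 1

== RESULT ==
a | x | f | g | e
5 | t | 5 | 8 | 9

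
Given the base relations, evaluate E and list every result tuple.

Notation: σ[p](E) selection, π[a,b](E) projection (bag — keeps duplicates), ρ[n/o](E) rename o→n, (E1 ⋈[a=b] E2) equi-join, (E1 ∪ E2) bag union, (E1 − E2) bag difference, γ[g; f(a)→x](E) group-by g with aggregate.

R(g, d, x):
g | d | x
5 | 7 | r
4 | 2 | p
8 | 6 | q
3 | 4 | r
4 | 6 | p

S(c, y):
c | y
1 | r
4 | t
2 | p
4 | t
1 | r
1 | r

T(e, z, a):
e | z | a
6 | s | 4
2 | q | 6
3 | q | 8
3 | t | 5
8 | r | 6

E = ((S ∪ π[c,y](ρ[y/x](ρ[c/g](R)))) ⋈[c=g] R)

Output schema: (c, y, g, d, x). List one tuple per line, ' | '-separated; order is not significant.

Stepwise |·|:
  S → 6
  R → 5
  ρ[c/g](R) → 5
  ρ[y/x](ρ[c/g](R)) → 5
  π[c,y](ρ[y/x](ρ[c/g](R))) → 5
  (S ∪ π[c,y](ρ[y/x](ρ[c/g](R)))) → 11
  R → 5
  ((S ∪ π[c,y](ρ[y/x](ρ[c/g](R)))) ⋈[c=g] R) → 11

== RESULT ==
c | y | g | d | x
3 | r | 3 | 4 | r
4 | p | 4 | 2 | p
4 | p | 4 | 2 | p
4 | p | 4 | 6 | p
4 | p | 4 | 6 | p
4 | t | 4 | 2 | p
4 | t | 4 | 2 | p
4 | t | 4 | 6 | p
4 | t | 4 | 6 | p
5 | r | 5 | 7 | r
8 | q | 8 | 6 | q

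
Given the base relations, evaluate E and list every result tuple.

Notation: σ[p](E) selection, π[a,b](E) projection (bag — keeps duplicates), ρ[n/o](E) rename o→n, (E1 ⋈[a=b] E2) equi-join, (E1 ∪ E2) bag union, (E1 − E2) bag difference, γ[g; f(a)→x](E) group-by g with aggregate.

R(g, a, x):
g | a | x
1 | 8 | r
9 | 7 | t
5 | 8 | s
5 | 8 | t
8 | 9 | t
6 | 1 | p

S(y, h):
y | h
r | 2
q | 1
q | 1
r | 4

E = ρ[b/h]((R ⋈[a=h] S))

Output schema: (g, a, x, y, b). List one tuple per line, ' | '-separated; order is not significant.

Subexpression sizes:
  R → 6
  S → 4
  (R ⋈[a=h] S) → 2
  ρ[b/h]((R ⋈[a=h] S)) → 2

== RESULT ==
g | a | x | y | b
6 | 1 | p | q | 1
6 | 1 | p | q | 1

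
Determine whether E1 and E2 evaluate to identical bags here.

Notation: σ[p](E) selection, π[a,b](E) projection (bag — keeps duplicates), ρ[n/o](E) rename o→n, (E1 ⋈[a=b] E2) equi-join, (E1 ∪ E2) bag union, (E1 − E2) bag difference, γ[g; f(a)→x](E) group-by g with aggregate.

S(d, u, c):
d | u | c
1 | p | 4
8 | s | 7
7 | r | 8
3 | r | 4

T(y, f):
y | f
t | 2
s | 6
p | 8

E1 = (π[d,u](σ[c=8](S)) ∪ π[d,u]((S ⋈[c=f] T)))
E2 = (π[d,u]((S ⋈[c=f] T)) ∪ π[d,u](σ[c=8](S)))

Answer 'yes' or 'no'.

E1 subexpression sizes:
  S → 4
  σ[c=8](S) → 1
  π[d,u](σ[c=8](S)) → 1
  S → 4
  T → 3
  (S ⋈[c=f] T) → 1
  π[d,u]((S ⋈[c=f] T)) → 1
  (π[d,u](σ[c=8](S)) ∪ π[d,u]((S ⋈[c=f] T))) → 2
E2 subexpression sizes:
  S → 4
  T → 3
  (S ⋈[c=f] T) → 1
  π[d,u]((S ⋈[c=f] T)) → 1
  S → 4
  σ[c=8](S) → 1
  π[d,u](σ[c=8](S)) → 1
  (π[d,u]((S ⋈[c=f] T)) ∪ π[d,u](σ[c=8](S))) → 2

E1 and E2 produce the same multiset:
d | u
7 | r
7 | r

yes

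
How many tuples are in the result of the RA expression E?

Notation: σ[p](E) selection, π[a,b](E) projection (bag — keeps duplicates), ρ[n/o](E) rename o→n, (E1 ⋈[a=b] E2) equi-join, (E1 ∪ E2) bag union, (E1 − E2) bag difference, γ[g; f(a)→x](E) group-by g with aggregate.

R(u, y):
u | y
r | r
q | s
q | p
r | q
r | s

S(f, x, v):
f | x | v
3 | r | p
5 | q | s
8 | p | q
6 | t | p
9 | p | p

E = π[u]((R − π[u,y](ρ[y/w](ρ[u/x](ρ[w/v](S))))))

Stepwise |·|:
  R → 5
  S → 5
  ρ[w/v](S) → 5
  ρ[u/x](ρ[w/v](S)) → 5
  ρ[y/w](ρ[u/x](ρ[w/v](S))) → 5
  π[u,y](ρ[y/w](ρ[u/x](ρ[w/v](S)))) → 5
  (R − π[u,y](ρ[y/w](ρ[u/x](ρ[w/v](S))))) → 4
  π[u]((R − π[u,y](ρ[y/w](ρ[u/x](ρ[w/v](S)))))) → 4

|E| = 4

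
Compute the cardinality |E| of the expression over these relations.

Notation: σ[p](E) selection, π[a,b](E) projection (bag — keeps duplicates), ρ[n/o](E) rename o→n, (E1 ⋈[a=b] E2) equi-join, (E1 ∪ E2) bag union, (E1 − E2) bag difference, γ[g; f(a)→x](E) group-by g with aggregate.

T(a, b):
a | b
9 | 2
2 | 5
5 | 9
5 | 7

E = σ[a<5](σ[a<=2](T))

Per-node cardinality:
  T → 4
  σ[a<=2](T) → 1
  σ[a<5](σ[a<=2](T)) → 1

|E| = 1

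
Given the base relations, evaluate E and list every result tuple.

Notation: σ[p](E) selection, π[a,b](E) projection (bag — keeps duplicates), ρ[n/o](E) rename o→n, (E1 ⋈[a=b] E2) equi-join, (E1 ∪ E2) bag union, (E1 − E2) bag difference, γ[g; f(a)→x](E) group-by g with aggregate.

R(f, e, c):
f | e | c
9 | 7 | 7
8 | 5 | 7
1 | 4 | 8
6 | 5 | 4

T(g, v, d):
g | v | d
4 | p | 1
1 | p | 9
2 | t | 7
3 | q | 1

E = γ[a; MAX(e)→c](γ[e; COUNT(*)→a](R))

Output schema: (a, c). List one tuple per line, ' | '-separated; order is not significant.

Row counts bottom-up:
  R → 4
  γ[e; COUNT(*)→a](R) → 3
  γ[a; MAX(e)→c](γ[e; COUNT(*)→a](R)) → 2

== RESULT ==
a | c
1 | 7
2 | 5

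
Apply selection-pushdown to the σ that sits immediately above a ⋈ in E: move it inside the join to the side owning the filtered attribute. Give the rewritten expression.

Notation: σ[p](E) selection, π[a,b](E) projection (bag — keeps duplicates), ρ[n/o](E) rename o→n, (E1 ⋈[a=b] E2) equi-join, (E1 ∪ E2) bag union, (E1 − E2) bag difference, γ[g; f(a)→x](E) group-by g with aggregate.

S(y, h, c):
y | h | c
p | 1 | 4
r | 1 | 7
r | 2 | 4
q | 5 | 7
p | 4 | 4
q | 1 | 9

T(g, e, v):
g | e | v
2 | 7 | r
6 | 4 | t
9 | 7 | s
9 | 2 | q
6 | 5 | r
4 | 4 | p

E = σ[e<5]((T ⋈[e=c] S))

σ filters on e, owned by the left side.
E' = (σ[e<5](T) ⋈[e=c] S)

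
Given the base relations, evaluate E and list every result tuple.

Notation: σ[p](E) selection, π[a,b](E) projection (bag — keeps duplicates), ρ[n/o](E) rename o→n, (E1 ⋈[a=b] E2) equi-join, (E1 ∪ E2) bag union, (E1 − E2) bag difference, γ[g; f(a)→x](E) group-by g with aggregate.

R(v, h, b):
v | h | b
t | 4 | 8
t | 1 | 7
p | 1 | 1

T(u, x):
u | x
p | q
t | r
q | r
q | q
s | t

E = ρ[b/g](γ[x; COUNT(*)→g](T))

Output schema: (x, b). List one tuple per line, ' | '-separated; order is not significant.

Subexpression sizes:
  T → 5
  γ[x; COUNT(*)→g](T) → 3
  ρ[b/g](γ[x; COUNT(*)→g](T)) → 3

== RESULT ==
x | b
q | 2
r | 2
t | 1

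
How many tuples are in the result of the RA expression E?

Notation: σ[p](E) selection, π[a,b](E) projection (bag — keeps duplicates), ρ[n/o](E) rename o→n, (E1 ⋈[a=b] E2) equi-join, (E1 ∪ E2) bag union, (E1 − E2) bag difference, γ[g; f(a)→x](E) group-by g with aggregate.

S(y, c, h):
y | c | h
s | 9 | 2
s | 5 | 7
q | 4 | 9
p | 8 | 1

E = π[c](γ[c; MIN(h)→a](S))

Subexpression sizes:
  S → 4
  γ[c; MIN(h)→a](S) → 4
  π[c](γ[c; MIN(h)→a](S)) → 4

|E| = 4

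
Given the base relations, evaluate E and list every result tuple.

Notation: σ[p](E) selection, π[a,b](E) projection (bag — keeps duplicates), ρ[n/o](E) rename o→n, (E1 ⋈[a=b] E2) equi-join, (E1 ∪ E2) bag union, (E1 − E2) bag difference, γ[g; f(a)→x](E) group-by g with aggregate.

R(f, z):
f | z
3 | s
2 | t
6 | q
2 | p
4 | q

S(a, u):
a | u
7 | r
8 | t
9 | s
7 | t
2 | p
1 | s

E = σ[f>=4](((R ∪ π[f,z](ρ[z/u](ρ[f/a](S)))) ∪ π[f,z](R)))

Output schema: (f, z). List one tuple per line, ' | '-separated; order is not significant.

Stepwise |·|:
  R → 5
  S → 6
  ρ[f/a](S) → 6
  ρ[z/u](ρ[f/a](S)) → 6
  π[f,z](ρ[z/u](ρ[f/a](S))) → 6
  (R ∪ π[f,z](ρ[z/u](ρ[f/a](S)))) → 11
  R → 5
  π[f,z](R) → 5
  ((R ∪ π[f,z](ρ[z/u](ρ[f/a](S)))) ∪ π[f,z](R)) → 16
  σ[f>=4](((R ∪ π[f,z](ρ[z/u](ρ[f/a](S)))) ∪ π[f,z](R))) → 8

== RESULT ==
f | z
4 | q
4 | q
6 | q
6 | q
7 | r
7 | t
8 | t
9 | s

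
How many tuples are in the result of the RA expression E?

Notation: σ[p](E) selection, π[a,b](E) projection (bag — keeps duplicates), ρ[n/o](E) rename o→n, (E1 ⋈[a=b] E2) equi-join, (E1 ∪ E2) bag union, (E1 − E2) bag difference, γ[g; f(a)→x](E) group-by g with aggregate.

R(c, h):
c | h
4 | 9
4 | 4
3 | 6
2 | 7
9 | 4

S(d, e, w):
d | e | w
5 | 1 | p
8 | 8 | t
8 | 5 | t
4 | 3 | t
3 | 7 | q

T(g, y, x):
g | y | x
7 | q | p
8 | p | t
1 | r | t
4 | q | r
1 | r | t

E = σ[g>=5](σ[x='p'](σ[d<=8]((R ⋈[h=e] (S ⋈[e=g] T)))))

Stepwise |·|:
  R → 5
  S → 5
  T → 5
  (S ⋈[e=g] T) → 4
  (R ⋈[h=e] (S ⋈[e=g] T)) → 1
  σ[d<=8]((R ⋈[h=e] (S ⋈[e=g] T))) → 1
  σ[x='p'](σ[d<=8]((R ⋈[h=e] (S ⋈[e=g] T)))) → 1
  σ[g>=5](σ[x='p'](σ[d<=8]((R ⋈[h=e] (S ⋈[e=g] T))))) → 1

|E| = 1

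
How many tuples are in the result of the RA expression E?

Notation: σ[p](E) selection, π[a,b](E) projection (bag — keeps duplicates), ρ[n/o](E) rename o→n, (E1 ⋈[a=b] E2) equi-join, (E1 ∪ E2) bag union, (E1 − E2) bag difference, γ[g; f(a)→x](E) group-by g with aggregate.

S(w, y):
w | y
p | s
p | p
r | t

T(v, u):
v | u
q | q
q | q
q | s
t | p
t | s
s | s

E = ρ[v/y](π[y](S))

Per-node cardinality:
  S → 3
  π[y](S) → 3
  ρ[v/y](π[y](S)) → 3

|E| = 3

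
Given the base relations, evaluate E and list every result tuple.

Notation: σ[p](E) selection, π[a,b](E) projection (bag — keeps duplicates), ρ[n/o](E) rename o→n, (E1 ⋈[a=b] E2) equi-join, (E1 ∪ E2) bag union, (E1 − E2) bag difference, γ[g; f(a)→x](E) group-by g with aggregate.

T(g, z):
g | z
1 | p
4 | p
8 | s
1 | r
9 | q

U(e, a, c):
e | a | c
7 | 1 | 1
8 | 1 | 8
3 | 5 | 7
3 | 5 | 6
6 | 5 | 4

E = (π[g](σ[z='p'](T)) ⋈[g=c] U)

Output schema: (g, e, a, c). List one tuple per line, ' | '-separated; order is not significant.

Subexpression sizes:
  T → 5
  σ[z='p'](T) → 2
  π[g](σ[z='p'](T)) → 2
  U → 5
  (π[g](σ[z='p'](T)) ⋈[g=c] U) → 2

== RESULT ==
g | e | a | c
1 | 7 | 1 | 1
4 | 6 | 5 | 4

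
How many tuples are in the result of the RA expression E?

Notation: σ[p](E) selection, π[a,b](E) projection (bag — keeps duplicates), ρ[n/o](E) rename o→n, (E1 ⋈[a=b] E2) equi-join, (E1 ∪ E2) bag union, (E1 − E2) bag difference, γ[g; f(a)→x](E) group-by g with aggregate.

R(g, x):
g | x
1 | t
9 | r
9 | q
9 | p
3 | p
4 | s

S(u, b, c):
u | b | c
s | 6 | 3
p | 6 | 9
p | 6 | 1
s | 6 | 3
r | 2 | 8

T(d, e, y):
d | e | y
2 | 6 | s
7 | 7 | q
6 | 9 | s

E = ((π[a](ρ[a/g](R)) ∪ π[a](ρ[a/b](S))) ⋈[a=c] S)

Row counts bottom-up:
  R → 6
  ρ[a/g](R) → 6
  π[a](ρ[a/g](R)) → 6
  S → 5
  ρ[a/b](S) → 5
  π[a](ρ[a/b](S)) → 5
  (π[a](ρ[a/g](R)) ∪ π[a](ρ[a/b](S))) → 11
  S → 5
  ((π[a](ρ[a/g](R)) ∪ π[a](ρ[a/b](S))) ⋈[a=c] S) → 6

|E| = 6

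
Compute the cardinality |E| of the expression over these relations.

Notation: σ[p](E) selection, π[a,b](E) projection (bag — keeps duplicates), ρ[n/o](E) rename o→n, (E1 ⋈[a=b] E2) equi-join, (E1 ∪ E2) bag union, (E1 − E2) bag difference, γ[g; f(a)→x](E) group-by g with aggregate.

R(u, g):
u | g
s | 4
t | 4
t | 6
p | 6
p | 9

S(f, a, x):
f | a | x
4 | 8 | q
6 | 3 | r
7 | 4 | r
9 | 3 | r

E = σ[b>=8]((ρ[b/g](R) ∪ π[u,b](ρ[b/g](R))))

Row counts bottom-up:
  R → 5
  ρ[b/g](R) → 5
  R → 5
  ρ[b/g](R) → 5
  π[u,b](ρ[b/g](R)) → 5
  (ρ[b/g](R) ∪ π[u,b](ρ[b/g](R))) → 10
  σ[b>=8]((ρ[b/g](R) ∪ π[u,b](ρ[b/g](R)))) → 2

|E| = 2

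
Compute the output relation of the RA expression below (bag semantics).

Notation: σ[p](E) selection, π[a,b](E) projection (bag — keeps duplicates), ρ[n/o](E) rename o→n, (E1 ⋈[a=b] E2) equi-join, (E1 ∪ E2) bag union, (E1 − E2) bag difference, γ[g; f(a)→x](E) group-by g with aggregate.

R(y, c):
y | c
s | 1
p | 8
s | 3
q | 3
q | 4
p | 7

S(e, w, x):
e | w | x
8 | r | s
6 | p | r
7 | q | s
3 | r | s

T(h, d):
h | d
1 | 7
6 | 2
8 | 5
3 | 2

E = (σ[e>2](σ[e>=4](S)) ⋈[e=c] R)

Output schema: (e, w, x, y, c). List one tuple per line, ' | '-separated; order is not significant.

Stepwise |·|:
  S → 4
  σ[e>=4](S) → 3
  σ[e>2](σ[e>=4](S)) → 3
  R → 6
  (σ[e>2](σ[e>=4](S)) ⋈[e=c] R) → 2

== RESULT ==
e | w | x | y | c
7 | q | s | p | 7
8 | r | s | p | 8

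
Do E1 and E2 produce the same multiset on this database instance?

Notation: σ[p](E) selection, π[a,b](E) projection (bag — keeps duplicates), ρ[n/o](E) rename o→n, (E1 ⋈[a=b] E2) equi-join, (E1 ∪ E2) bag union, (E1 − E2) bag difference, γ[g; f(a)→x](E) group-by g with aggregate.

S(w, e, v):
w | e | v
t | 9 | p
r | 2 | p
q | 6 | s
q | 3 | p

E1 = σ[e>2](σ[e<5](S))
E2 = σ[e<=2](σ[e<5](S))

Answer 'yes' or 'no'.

E1 stepwise |·|:
  S → 4
  σ[e<5](S) → 2
  σ[e>2](σ[e<5](S)) → 1
E2 stepwise |·|:
  S → 4
  σ[e<5](S) → 2
  σ[e<=2](σ[e<5](S)) → 1

E1 result:
w | e | v
q | 3 | p
E2 result:
w | e | v
r | 2 | p
Witness: ('q', 3, 'p') appears 1× in E1 but 0× in E2.

no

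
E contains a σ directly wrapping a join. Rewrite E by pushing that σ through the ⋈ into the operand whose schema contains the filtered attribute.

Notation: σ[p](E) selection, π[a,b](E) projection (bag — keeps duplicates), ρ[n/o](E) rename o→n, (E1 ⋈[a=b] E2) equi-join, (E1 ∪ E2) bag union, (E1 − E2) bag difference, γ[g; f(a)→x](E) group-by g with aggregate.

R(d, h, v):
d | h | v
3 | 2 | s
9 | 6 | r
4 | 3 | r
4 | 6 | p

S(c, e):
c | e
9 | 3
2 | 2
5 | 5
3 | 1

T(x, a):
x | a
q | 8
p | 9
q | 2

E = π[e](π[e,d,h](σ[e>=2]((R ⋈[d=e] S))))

σ filters on e, owned by the right side.
E' = π[e](π[e,d,h]((R ⋈[d=e] σ[e>=2](S))))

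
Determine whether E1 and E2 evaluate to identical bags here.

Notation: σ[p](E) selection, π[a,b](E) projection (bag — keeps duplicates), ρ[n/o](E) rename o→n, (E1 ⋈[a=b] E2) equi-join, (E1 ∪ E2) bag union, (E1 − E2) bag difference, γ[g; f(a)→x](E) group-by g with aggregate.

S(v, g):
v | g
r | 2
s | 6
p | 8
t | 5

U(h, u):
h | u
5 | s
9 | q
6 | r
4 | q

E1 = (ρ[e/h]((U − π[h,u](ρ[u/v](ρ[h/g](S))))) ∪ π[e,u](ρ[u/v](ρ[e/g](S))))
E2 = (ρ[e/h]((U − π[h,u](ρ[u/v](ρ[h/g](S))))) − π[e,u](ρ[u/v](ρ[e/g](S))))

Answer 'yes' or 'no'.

E1 per-node cardinality:
  U → 4
  S → 4
  ρ[h/g](S) → 4
  ρ[u/v](ρ[h/g](S)) → 4
  π[h,u](ρ[u/v](ρ[h/g](S))) → 4
  (U − π[h,u](ρ[u/v](ρ[h/g](S)))) → 4
  ρ[e/h]((U − π[h,u](ρ[u/v](ρ[h/g](S))))) → 4
  S → 4
  ρ[e/g](S) → 4
  ρ[u/v](ρ[e/g](S)) → 4
  π[e,u](ρ[u/v](ρ[e/g](S))) → 4
  (ρ[e/h]((U − π[h,u](ρ[u/v](ρ[h/g](S))))) ∪ π[e,u](ρ[u/v](ρ[e/g](S)))) → 8
E2 per-node cardinality:
  U → 4
  S → 4
  ρ[h/g](S) → 4
  ρ[u/v](ρ[h/g](S)) → 4
  π[h,u](ρ[u/v](ρ[h/g](S))) → 4
  (U − π[h,u](ρ[u/v](ρ[h/g](S)))) → 4
  ρ[e/h]((U − π[h,u](ρ[u/v](ρ[h/g](S))))) → 4
  S → 4
  ρ[e/g](S) → 4
  ρ[u/v](ρ[e/g](S)) → 4
  π[e,u](ρ[u/v](ρ[e/g](S))) → 4
  (ρ[e/h]((U − π[h,u](ρ[u/v](ρ[h/g](S))))) − π[e,u](ρ[u/v](ρ[e/g](S)))) → 4

E1 result:
e | u
2 | r
4 | q
5 | s
5 | t
6 | r
6 | s
8 | p
9 | q
E2 result:
e | u
4 | q
5 | s
6 | r
9 | q
Witness: (5, 't') appears 1× in E1 but 0× in E2.

no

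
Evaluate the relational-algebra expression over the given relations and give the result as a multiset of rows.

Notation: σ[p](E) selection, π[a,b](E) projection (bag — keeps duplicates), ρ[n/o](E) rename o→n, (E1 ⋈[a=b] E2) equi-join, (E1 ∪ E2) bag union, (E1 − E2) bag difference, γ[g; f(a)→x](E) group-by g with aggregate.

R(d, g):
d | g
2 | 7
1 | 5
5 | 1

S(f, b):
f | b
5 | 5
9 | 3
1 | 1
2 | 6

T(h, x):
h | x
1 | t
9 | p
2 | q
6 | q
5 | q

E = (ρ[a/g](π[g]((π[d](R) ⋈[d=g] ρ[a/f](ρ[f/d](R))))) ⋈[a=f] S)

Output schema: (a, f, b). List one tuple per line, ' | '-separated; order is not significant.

Row counts bottom-up:
  R → 3
  π[d](R) → 3
  R → 3
  ρ[f/d](R) → 3
  ρ[a/f](ρ[f/d](R)) → 3
  (π[d](R) ⋈[d=g] ρ[a/f](ρ[f/d](R))) → 2
  π[g]((π[d](R) ⋈[d=g] ρ[a/f](ρ[f/d](R)))) → 2
  ρ[a/g](π[g]((π[d](R) ⋈[d=g] ρ[a/f](ρ[f/d](R))))) → 2
  S → 4
  (ρ[a/g](π[g]((π[d](R) ⋈[d=g] ρ[a/f](ρ[f/d](R))))) ⋈[a=f] S) → 2

== RESULT ==
a | f | b
1 | 1 | 1
5 | 5 | 5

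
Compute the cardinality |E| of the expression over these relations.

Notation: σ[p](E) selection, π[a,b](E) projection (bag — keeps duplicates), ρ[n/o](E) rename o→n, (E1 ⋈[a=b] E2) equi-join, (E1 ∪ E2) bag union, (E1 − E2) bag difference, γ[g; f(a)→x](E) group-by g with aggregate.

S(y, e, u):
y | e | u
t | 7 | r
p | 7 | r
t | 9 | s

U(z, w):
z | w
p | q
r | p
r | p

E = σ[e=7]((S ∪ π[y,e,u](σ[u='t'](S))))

Row counts bottom-up:
  S → 3
  S → 3
  σ[u='t'](S) → 0
  π[y,e,u](σ[u='t'](S)) → 0
  (S ∪ π[y,e,u](σ[u='t'](S))) → 3
  σ[e=7]((S ∪ π[y,e,u](σ[u='t'](S)))) → 2

|E| = 2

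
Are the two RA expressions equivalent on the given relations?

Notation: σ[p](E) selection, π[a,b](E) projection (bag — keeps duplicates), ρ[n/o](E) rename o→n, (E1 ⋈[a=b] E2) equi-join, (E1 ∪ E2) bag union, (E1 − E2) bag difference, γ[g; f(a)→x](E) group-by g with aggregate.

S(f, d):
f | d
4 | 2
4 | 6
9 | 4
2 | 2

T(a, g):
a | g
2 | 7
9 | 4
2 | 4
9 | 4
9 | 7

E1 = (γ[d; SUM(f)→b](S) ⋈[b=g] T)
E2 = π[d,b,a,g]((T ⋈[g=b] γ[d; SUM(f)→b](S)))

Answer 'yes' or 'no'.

E1 stepwise |·|:
  S → 4
  γ[d; SUM(f)→b](S) → 3
  T → 5
  (γ[d; SUM(f)→b](S) ⋈[b=g] T) → 3
E2 stepwise |·|:
  T → 5
  S → 4
  γ[d; SUM(f)→b](S) → 3
  (T ⋈[g=b] γ[d; SUM(f)→b](S)) → 3
  π[d,b,a,g]((T ⋈[g=b] γ[d; SUM(f)→b](S))) → 3

E1 and E2 produce the same multiset:
d | b | a | g
6 | 4 | 2 | 4
6 | 4 | 9 | 4
6 | 4 | 9 | 4

yes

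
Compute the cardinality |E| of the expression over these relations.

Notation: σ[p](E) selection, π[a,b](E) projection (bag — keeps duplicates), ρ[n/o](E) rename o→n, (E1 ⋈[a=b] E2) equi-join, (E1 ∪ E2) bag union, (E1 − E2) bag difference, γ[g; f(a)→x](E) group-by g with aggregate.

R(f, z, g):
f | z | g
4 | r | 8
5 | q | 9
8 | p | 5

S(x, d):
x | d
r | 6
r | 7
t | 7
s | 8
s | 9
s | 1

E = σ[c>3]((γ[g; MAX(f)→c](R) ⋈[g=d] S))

Per-node cardinality:
  R → 3
  γ[g; MAX(f)→c](R) → 3
  S → 6
  (γ[g; MAX(f)→c](R) ⋈[g=d] S) → 2
  σ[c>3]((γ[g; MAX(f)→c](R) ⋈[g=d] S)) → 2

|E| = 2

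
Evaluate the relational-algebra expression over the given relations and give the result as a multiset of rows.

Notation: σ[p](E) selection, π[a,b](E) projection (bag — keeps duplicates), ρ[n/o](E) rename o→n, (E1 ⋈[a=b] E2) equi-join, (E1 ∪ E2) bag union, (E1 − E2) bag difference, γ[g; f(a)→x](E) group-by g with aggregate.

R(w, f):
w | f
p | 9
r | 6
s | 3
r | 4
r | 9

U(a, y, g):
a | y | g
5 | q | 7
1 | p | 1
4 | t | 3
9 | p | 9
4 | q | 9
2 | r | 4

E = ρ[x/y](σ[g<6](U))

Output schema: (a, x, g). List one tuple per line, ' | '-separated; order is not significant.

Stepwise |·|:
  U → 6
  σ[g<6](U) → 3
  ρ[x/y](σ[g<6](U)) → 3

== RESULT ==
a | x | g
1 | p | 1
2 | r | 4
4 | t | 3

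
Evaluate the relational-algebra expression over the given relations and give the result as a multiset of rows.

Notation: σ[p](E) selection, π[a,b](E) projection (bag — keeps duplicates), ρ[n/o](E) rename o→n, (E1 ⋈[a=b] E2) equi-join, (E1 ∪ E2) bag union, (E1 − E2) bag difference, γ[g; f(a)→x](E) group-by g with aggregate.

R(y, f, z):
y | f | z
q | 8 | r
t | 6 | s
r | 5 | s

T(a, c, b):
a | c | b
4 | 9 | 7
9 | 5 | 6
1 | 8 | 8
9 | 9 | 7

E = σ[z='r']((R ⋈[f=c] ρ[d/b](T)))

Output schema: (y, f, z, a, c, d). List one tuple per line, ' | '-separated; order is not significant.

Row counts bottom-up:
  R → 3
  T → 4
  ρ[d/b](T) → 4
  (R ⋈[f=c] ρ[d/b](T)) → 2
  σ[z='r']((R ⋈[f=c] ρ[d/b](T))) → 1

== RESULT ==
y | f | z | a | c | d
q | 8 | r | 1 | 8 | 8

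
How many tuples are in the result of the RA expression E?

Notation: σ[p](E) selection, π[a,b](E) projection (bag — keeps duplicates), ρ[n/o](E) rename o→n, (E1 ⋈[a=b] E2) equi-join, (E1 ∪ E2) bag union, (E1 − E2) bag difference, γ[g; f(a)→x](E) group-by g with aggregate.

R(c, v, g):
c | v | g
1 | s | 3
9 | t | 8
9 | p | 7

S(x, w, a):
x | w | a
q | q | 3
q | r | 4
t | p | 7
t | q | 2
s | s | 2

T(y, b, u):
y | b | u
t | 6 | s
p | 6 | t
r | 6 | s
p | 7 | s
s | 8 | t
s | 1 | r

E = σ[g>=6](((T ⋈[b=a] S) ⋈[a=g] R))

Stepwise |·|:
  T → 6
  S → 5
  (T ⋈[b=a] S) → 1
  R → 3
  ((T ⋈[b=a] S) ⋈[a=g] R) → 1
  σ[g>=6](((T ⋈[b=a] S) ⋈[a=g] R)) → 1

|E| = 1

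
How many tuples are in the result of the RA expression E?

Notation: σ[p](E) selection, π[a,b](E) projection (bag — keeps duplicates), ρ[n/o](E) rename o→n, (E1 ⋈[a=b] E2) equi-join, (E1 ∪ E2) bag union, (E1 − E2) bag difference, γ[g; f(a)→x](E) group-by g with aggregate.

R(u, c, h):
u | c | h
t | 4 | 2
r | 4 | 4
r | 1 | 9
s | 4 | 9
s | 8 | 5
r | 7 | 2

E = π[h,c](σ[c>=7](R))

Subexpression sizes:
  R → 6
  σ[c>=7](R) → 2
  π[h,c](σ[c>=7](R)) → 2

|E| = 2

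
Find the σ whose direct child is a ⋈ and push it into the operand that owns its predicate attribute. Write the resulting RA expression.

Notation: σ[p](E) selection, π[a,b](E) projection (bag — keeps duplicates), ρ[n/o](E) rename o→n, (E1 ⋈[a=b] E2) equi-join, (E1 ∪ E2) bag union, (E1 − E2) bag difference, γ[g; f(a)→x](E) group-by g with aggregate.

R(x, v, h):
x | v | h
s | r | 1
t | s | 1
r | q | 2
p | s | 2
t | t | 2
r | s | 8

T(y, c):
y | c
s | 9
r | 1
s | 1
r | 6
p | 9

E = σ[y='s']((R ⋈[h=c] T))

σ filters on y, owned by the right side.
E' = (R ⋈[h=c] σ[y='s'](T))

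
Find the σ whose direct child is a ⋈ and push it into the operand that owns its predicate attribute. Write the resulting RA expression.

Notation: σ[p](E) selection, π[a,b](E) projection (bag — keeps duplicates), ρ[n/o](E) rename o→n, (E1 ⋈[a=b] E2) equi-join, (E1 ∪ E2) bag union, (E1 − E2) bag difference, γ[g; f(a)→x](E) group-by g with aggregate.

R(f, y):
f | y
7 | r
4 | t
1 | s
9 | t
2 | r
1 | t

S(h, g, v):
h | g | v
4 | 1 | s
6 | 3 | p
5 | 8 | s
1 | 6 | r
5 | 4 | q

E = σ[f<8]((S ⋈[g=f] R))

σ filters on f, owned by the right side.
E' = (S ⋈[g=f] σ[f<8](R))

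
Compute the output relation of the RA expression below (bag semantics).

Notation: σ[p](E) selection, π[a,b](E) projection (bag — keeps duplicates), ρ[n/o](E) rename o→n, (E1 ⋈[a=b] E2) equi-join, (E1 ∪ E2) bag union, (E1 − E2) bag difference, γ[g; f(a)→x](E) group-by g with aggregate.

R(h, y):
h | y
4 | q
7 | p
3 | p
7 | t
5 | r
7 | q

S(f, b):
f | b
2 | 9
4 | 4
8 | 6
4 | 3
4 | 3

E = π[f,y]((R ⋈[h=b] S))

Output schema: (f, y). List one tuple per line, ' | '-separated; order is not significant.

Stepwise |·|:
  R → 6
  S → 5
  (R ⋈[h=b] S) → 3
  π[f,y]((R ⋈[h=b] S)) → 3

== RESULT ==
f | y
4 | p
4 | p
4 | q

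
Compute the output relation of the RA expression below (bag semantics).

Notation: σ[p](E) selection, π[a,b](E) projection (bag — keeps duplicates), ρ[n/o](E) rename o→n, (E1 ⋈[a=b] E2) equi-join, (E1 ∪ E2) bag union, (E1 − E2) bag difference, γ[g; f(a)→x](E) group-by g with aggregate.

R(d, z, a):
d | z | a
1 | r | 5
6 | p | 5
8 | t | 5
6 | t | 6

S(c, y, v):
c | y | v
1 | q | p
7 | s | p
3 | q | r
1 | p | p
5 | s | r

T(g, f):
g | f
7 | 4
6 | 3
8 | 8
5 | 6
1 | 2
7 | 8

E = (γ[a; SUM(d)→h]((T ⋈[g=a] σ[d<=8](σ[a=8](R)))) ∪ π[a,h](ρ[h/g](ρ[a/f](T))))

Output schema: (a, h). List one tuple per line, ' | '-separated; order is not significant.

Row counts bottom-up:
  T → 6
  R → 4
  σ[a=8](R) → 0
  σ[d<=8](σ[a=8](R)) → 0
  (T ⋈[g=a] σ[d<=8](σ[a=8](R))) → 0
  γ[a; SUM(d)→h]((T ⋈[g=a] σ[d<=8](σ[a=8](R)))) → 0
  T → 6
  ρ[a/f](T) → 6
  ρ[h/g](ρ[a/f](T)) → 6
  π[a,h](ρ[h/g](ρ[a/f](T))) → 6
  (γ[a; SUM(d)→h]((T ⋈[g=a] σ[d<=8](σ[a=8](R)))) ∪ π[a,h](ρ[h/g](ρ[a/f](T)))) → 6

== RESULT ==
a | h
2 | 1
3 | 6
4 | 7
6 | 5
8 | 7
8 | 8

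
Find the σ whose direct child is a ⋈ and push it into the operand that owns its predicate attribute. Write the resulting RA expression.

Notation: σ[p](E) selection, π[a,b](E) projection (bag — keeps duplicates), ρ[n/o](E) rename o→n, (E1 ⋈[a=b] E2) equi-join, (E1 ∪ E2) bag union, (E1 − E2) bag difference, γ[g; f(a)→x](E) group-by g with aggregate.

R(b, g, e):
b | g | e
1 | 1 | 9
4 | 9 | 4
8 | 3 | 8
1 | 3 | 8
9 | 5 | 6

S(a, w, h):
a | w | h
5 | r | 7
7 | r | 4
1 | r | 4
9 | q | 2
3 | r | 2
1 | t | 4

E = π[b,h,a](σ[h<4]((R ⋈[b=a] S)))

σ filters on h, owned by the right side.
E' = π[b,h,a]((R ⋈[b=a] σ[h<4](S)))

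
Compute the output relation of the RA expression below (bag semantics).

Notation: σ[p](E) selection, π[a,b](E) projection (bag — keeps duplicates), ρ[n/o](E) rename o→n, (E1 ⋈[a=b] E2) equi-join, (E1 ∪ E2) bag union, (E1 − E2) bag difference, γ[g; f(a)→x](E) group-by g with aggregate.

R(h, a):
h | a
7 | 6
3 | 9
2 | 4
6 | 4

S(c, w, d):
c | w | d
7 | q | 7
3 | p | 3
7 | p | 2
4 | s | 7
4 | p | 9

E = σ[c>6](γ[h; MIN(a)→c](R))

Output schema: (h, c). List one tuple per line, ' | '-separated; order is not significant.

Stepwise |·|:
  R → 4
  γ[h; MIN(a)→c](R) → 4
  σ[c>6](γ[h; MIN(a)→c](R)) → 1

== RESULT ==
h | c
3 | 9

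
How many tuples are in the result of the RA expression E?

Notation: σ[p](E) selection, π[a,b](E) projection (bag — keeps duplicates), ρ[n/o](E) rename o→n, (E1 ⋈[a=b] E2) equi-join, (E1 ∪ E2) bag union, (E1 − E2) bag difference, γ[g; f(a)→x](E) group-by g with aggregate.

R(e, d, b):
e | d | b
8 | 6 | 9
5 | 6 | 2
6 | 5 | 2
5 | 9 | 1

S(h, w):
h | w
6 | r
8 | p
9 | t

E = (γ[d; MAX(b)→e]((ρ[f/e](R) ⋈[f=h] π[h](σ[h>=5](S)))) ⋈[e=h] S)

Row counts bottom-up:
  R → 4
  ρ[f/e](R) → 4
  S → 3
  σ[h>=5](S) → 3
  π[h](σ[h>=5](S)) → 3
  (ρ[f/e](R) ⋈[f=h] π[h](σ[h>=5](S))) → 2
  γ[d; MAX(b)→e]((ρ[f/e](R) ⋈[f=h] π[h](σ[h>=5](S)))) → 2
  S → 3
  (γ[d; MAX(b)→e]((ρ[f/e](R) ⋈[f=h] π[h](σ[h>=5](S)))) ⋈[e=h] S) → 1

|E| = 1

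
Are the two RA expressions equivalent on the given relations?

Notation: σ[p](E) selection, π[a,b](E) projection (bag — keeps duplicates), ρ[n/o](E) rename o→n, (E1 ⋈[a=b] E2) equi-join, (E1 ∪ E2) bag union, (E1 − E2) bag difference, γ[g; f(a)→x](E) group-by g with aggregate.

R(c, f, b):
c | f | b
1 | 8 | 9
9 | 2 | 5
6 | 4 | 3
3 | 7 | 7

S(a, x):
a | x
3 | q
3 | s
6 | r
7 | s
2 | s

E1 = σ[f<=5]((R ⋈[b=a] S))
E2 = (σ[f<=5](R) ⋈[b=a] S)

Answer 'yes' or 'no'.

E1 stepwise |·|:
  R → 4
  S → 5
  (R ⋈[b=a] S) → 3
  σ[f<=5]((R ⋈[b=a] S)) → 2
E2 stepwise |·|:
  R → 4
  σ[f<=5](R) → 2
  S → 5
  (σ[f<=5](R) ⋈[b=a] S) → 2

E1 and E2 produce the same multiset:
c | f | b | a | x
6 | 4 | 3 | 3 | q
6 | 4 | 3 | 3 | s

yes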